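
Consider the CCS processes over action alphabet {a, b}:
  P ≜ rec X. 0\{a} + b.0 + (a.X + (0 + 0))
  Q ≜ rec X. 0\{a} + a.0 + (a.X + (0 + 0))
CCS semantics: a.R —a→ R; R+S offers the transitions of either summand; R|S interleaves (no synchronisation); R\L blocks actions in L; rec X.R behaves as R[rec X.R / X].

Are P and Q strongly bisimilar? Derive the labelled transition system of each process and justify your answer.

LTS(P): 2 reachable states
  u0 = rec X. 0\{a} + b.0 + (a.X + (0 + 0)) :: =a=> u0, =b=> u1
  u1 = 0 :: (no moves)
LTS(Q): 2 reachable states
  v0 = rec X. 0\{a} + a.0 + (a.X + (0 + 0)) :: =a=> v0, =a=> v1
  v1 = 0 :: (no moves)
Partition-refinement fixed point:
  B0 = {u0}
  B1 = {u1, v1}
  B2 = {v0}
u0 ∈ B0, v0 ∈ B2 → different blocks

P ≁ Q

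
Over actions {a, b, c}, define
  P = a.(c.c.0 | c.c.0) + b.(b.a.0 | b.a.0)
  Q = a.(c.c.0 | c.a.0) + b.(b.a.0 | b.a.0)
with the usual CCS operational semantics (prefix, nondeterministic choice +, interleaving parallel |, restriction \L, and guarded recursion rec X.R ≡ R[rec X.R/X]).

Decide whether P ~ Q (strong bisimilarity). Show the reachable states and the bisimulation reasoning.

P ≁ Q

Reachable graph of P (18 states):
  u0 = a.(c.c.0 | c.c.0) + b.(b.a.0 | b.a.0) ⊢ -a-> u1, -b-> u2
  u1 = c.c.0 | c.c.0 ⊢ -c-> u3, -c-> u4
  u2 = b.a.0 | b.a.0 ⊢ -b-> u5, -b-> u6
  u3 = c.0 | c.c.0 ⊢ -c-> u7, -c-> u8
  u4 = c.c.0 | c.0 ⊢ -c-> u8, -c-> u9
  u5 = a.0 | b.a.0 ⊢ -a-> u10, -b-> u11
  u6 = b.a.0 | a.0 ⊢ -a-> u12, -b-> u11
  u7 = 0 | c.c.0 ⊢ -c-> u13
  u8 = c.0 | c.0 ⊢ -c-> u13, -c-> u14
  u9 = c.c.0 | 0 ⊢ -c-> u14
  u10 = 0 | b.a.0 ⊢ -b-> u15
  u11 = a.0 | a.0 ⊢ -a-> u15, -a-> u16
  u12 = b.a.0 | 0 ⊢ -b-> u16
  u13 = 0 | c.0 ⊢ -c-> u17
  u14 = c.0 | 0 ⊢ -c-> u17
  u15 = 0 | a.0 ⊢ -a-> u17
  u16 = a.0 | 0 ⊢ -a-> u17
  u17 = 0 | 0 ⊢ deadlocked
Reachable graph of Q (17 states):
  v0 = a.(c.c.0 | c.a.0) + b.(b.a.0 | b.a.0) ⊢ -a-> v1, -b-> v2
  v1 = c.c.0 | c.a.0 ⊢ -c-> v3, -c-> v4
  v2 = b.a.0 | b.a.0 ⊢ -b-> v5, -b-> v6
  v3 = c.0 | c.a.0 ⊢ -c-> v7, -c-> v8
  v4 = c.c.0 | a.0 ⊢ -a-> v9, -c-> v8
  v5 = a.0 | b.a.0 ⊢ -a-> v10, -b-> v11
  v6 = b.a.0 | a.0 ⊢ -a-> v12, -b-> v11
  v7 = 0 | c.a.0 ⊢ -c-> v13
  v8 = c.0 | a.0 ⊢ -a-> v14, -c-> v13
  v9 = c.c.0 | 0 ⊢ -c-> v14
  v10 = 0 | b.a.0 ⊢ -b-> v13
  v11 = a.0 | a.0 ⊢ -a-> v13, -a-> v15
  v12 = b.a.0 | 0 ⊢ -b-> v15
  v13 = 0 | a.0 ⊢ -a-> v16
  v14 = c.0 | 0 ⊢ -c-> v16
  v15 = a.0 | 0 ⊢ -a-> v16
  v16 = 0 | 0 ⊢ deadlocked
Partition-refinement fixed point:
  B0 = {u0}
  B1 = {u2, v2}
  B2 = {u5, u6, v5, v6}
  B3 = {u10, u12, v10, v12}
  B4 = {u15, u16, v13, v15}
  B5 = {u17, v16}
  B6 = {u11, v11}
  B7 = {u1}
  B8 = {u3, u4}
  B9 = {u7, u8, u9, v9}
  B10 = {u13, u14, v14}
  B11 = {v0}
  B12 = {v1}
  B13 = {v4}
  B14 = {v8}
  B15 = {v3}
  B16 = {v7}
u0 ∈ B0, v0 ∈ B11 → different blocks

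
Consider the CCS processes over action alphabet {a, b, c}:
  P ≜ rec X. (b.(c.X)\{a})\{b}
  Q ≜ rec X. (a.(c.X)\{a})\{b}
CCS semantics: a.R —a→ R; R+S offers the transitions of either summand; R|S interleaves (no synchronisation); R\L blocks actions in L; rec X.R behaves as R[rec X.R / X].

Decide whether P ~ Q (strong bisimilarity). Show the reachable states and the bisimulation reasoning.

P's transition system — 1 states:
  u0 = rec X. (b.(c.X)\{a})\{b} has moves deadlocked
Q's transition system — 3 states:
  v0 = rec X. (a.(c.X)\{a})\{b} has moves --a--▸ v1
  v1 = (c.(rec X. (a.(c.X)\{a})\{b}))\{a}\{b} has moves --c--▸ v2
  v2 = (rec X. (a.(c.X)\{a})\{b})\{a}\{b} has moves deadlocked
Coarsest stable partition (strong bisimilarity classes):
  B0 = {u0, v2}
  B1 = {v0}
  B2 = {v1}
u0 ∈ B0, v0 ∈ B1 → different blocks

NO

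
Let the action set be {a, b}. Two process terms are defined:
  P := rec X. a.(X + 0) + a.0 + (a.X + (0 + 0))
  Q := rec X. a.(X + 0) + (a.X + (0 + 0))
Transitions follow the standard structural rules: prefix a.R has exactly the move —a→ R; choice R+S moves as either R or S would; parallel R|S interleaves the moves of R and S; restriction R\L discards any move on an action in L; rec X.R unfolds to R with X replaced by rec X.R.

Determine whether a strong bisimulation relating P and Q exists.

Reachable graph of P (3 states):
  u0 = rec X. a.(X + 0) + a.0 + (a.X + (0 + 0)) ⊢ --a--▸ u0, --a--▸ u1, --a--▸ u2
  u1 = (rec X. a.(X + 0) + a.0 + (a.X + (0 + 0))) + 0 ⊢ --a--▸ u0, --a--▸ u1, --a--▸ u2
  u2 = 0 ⊢ stopped
Reachable graph of Q (2 states):
  v0 = rec X. a.(X + 0) + (a.X + (0 + 0)) ⊢ --a--▸ v0, --a--▸ v1
  v1 = (rec X. a.(X + 0) + (a.X + (0 + 0))) + 0 ⊢ --a--▸ v0, --a--▸ v1
Coarsest stable partition (strong bisimilarity classes):
  B0 = {u0, u1}
  B1 = {u2}
  B2 = {v0, v1}
u0 ∈ B0, v0 ∈ B2 → different blocks

not bisimilar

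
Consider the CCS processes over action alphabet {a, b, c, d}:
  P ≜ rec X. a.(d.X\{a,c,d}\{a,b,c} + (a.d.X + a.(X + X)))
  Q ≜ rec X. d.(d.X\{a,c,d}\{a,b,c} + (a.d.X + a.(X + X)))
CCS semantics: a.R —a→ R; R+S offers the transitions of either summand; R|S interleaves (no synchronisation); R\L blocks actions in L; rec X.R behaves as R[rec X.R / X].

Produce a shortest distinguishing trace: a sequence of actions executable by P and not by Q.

a

LTS(P): 5 reachable states
  p0 = rec X. a.(d.X\{a,c,d}\{a,b,c} + (a.d.X + a.(X + X))) → --a--▸ p1
  p1 = d.(rec X. a.(d.X\{a,c,d}\{a,b,c} + (a.d.X + a.(X + X))))\{a,c,d}\{a,b,c} + (a.d.(rec X. a.(d.X\{a,c,d}\{a,b,c} + (a.d.X + a.(X + X)))) + a.((rec X. a.(d.X\{a,c,d}\{a,b,c} + (a.d.X + a.(X + X)))) + (rec X. a.(d.X\{a,c,d}\{a,b,c} + (a.d.X + a.(X + X)))))) → --a--▸ p2, --a--▸ p3, --d--▸ p4
  p2 = (rec X. a.(d.X\{a,c,d}\{a,b,c} + (a.d.X + a.(X + X)))) + (rec X. a.(d.X\{a,c,d}\{a,b,c} + (a.d.X + a.(X + X)))) → --a--▸ p1
  p3 = d.(rec X. a.(d.X\{a,c,d}\{a,b,c} + (a.d.X + a.(X + X)))) → --d--▸ p0
  p4 = (rec X. a.(d.X\{a,c,d}\{a,b,c} + (a.d.X + a.(X + X))))\{a,c,d}\{a,b,c} → ·
LTS(Q): 5 reachable states
  q0 = rec X. d.(d.X\{a,c,d}\{a,b,c} + (a.d.X + a.(X + X))) → --d--▸ q1
  q1 = d.(rec X. d.(d.X\{a,c,d}\{a,b,c} + (a.d.X + a.(X + X))))\{a,c,d}\{a,b,c} + (a.d.(rec X. d.(d.X\{a,c,d}\{a,b,c} + (a.d.X + a.(X + X)))) + a.((rec X. d.(d.X\{a,c,d}\{a,b,c} + (a.d.X + a.(X + X)))) + (rec X. d.(d.X\{a,c,d}\{a,b,c} + (a.d.X + a.(X + X)))))) → --a--▸ q2, --a--▸ q3, --d--▸ q4
  q2 = (rec X. d.(d.X\{a,c,d}\{a,b,c} + (a.d.X + a.(X + X)))) + (rec X. d.(d.X\{a,c,d}\{a,b,c} + (a.d.X + a.(X + X)))) → --d--▸ q1
  q3 = d.(rec X. d.(d.X\{a,c,d}\{a,b,c} + (a.d.X + a.(X + X)))) → --d--▸ q0
  q4 = (rec X. d.(d.X\{a,c,d}\{a,b,c} + (a.d.X + a.(X + X))))\{a,c,d}\{a,b,c} → ·
Run σ = ⟨a⟩ on P: start {p0}
  after a @ step 1: {p1}
  P completes σ.
Run σ = ⟨a⟩ on Q: start {q0}
  after a @ step 1: ∅ (Q stuck)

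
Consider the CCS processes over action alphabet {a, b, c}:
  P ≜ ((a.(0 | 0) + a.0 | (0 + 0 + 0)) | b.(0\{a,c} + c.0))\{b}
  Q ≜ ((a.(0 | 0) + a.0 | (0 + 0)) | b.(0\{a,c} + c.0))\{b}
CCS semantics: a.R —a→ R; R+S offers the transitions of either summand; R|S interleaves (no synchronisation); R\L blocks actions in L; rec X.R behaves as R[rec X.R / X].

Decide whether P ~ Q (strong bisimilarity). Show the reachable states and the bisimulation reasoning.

P's transition system — 3 states:
  s0 = ((a.(0 | 0) + a.0 | (0 + 0 + 0)) | b.(0\{a,c} + c.0))\{b} has moves --a--▸ s1, --a--▸ s2
  s1 = (0 | (0 + 0 + 0) | b.(0\{a,c} + c.0))\{b} has moves stopped
  s2 = (0 | 0 | b.(0\{a,c} + c.0))\{b} has moves stopped
Q's transition system — 3 states:
  t0 = ((a.(0 | 0) + a.0 | (0 + 0)) | b.(0\{a,c} + c.0))\{b} has moves --a--▸ t1, --a--▸ t2
  t1 = (0 | (0 + 0) | b.(0\{a,c} + c.0))\{b} has moves stopped
  t2 = (0 | 0 | b.(0\{a,c} + c.0))\{b} has moves stopped
Bisimilarity quotient blocks:
  B0 = {s0, t0}
  B1 = {s1, s2, t1, t2}
s0 ∈ B0, t0 ∈ B0 → same block

YES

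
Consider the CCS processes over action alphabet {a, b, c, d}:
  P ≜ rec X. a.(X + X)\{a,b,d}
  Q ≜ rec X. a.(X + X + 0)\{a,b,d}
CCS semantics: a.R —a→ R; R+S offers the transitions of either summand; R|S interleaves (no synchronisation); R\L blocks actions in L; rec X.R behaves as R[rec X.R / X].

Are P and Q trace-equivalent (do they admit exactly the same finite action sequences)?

LTS(P): 2 reachable states
  s0 = rec X. a.(X + X)\{a,b,d} ⊢ --a--▸ s1
  s1 = ((rec X. a.(X + X)\{a,b,d}) + (rec X. a.(X + X)\{a,b,d}))\{a,b,d} ⊢ stopped
LTS(Q): 2 reachable states
  t0 = rec X. a.(X + X + 0)\{a,b,d} ⊢ --a--▸ t1
  t1 = ((rec X. a.(X + X + 0)\{a,b,d}) + (rec X. a.(X + X + 0)\{a,b,d}) + 0)\{a,b,d} ⊢ stopped
Bisimilarity quotient blocks:
  B0 = {s0, t0}
  B1 = {s1, t1}
s0 ∈ B0, t0 ∈ B0 → same block
Bisimilar ⇒ trace-equivalent.

traces(P) = traces(Q)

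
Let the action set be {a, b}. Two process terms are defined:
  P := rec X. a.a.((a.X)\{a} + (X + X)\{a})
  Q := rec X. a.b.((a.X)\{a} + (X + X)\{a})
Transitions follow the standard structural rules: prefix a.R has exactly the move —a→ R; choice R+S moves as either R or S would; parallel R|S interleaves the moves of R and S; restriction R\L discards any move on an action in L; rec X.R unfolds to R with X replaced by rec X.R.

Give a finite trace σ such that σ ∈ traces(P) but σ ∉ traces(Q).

aa

P's transition system — 3 states:
  s0 = rec X. a.a.((a.X)\{a} + (X + X)\{a}) :: --a--▸ s1
  s1 = a.((a.(rec X. a.a.((a.X)\{a} + (X + X)\{a})))\{a} + ((rec X. a.a.((a.X)\{a} + (X + X)\{a})) + (rec X. a.a.((a.X)\{a} + (X + X)\{a})))\{a}) :: --a--▸ s2
  s2 = (a.(rec X. a.a.((a.X)\{a} + (X + X)\{a})))\{a} + ((rec X. a.a.((a.X)\{a} + (X + X)\{a})) + (rec X. a.a.((a.X)\{a} + (X + X)\{a})))\{a} :: deadlocked
Q's transition system — 3 states:
  t0 = rec X. a.b.((a.X)\{a} + (X + X)\{a}) :: --a--▸ t1
  t1 = b.((a.(rec X. a.b.((a.X)\{a} + (X + X)\{a})))\{a} + ((rec X. a.b.((a.X)\{a} + (X + X)\{a})) + (rec X. a.b.((a.X)\{a} + (X + X)\{a})))\{a}) :: --b--▸ t2
  t2 = (a.(rec X. a.b.((a.X)\{a} + (X + X)\{a})))\{a} + ((rec X. a.b.((a.X)\{a} + (X + X)\{a})) + (rec X. a.b.((a.X)\{a} + (X + X)\{a})))\{a} :: deadlocked
Run σ = ⟨aa⟩ on P: start {s0}
  step 1 (a): {s1}
  step 2 (a): {s2}
  P completes σ.
Run σ = ⟨aa⟩ on Q: start {t0}
  step 1 (a): {t1}
  step 2 (a): no successor for Q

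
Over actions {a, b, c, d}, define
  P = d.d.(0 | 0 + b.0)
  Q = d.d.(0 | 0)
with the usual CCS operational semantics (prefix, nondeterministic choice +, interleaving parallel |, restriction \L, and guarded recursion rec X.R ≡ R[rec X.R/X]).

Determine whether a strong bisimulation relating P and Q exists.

NO

P's transition system — 4 states:
  s0 = d.d.(0 | 0 + b.0) :: --d--▸ s1
  s1 = d.(0 | 0 + b.0) :: --d--▸ s2
  s2 = 0 | 0 + b.0 :: --b--▸ s3
  s3 = 0 :: (no moves)
Q's transition system — 3 states:
  t0 = d.d.(0 | 0) :: --d--▸ t1
  t1 = d.(0 | 0) :: --d--▸ t2
  t2 = 0 | 0 :: (no moves)
Coarsest stable partition (strong bisimilarity classes):
  B0 = {s0}
  B1 = {s1}
  B2 = {s2}
  B3 = {s3, t2}
  B4 = {t0}
  B5 = {t1}
s0 ∈ B0, t0 ∈ B4 → different blocks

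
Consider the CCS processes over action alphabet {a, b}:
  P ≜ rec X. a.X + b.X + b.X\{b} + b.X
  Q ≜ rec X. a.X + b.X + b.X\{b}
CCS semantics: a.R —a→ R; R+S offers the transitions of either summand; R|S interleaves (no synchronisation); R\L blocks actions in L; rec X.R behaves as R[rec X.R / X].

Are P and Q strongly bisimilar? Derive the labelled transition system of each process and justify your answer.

P ~ Q

LTS(P): 2 reachable states
  u0 = rec X. a.X + b.X + b.X\{b} + b.X :: ··a··> u0, ··b··> u0, ··b··> u1
  u1 = (rec X. a.X + b.X + b.X\{b} + b.X)\{b} :: ··a··> u1
LTS(Q): 2 reachable states
  v0 = rec X. a.X + b.X + b.X\{b} :: ··a··> v0, ··b··> v0, ··b··> v1
  v1 = (rec X. a.X + b.X + b.X\{b})\{b} :: ··a··> v1
Bisimilarity quotient blocks:
  B0 = {u0, v0}
  B1 = {u1, v1}
u0 ∈ B0, v0 ∈ B0 → same block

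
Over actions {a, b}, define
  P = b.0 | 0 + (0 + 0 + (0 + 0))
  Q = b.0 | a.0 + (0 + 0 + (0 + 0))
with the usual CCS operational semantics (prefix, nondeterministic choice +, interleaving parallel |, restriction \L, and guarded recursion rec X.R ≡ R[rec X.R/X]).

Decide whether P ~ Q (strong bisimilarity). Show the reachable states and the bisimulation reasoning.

Reachable graph of P (2 states):
  s0 = b.0 | 0 + (0 + 0 + (0 + 0)) ⊢ —b→ s1
  s1 = 0 | 0 ⊢ ∅
Reachable graph of Q (4 states):
  t0 = b.0 | a.0 + (0 + 0 + (0 + 0)) ⊢ —a→ t1, —b→ t2
  t1 = b.0 | 0 ⊢ —b→ t3
  t2 = 0 | a.0 ⊢ —a→ t3
  t3 = 0 | 0 ⊢ ∅
Bisimilarity quotient blocks:
  B0 = {s0, t1}
  B1 = {s1, t3}
  B2 = {t0}
  B3 = {t2}
s0 ∈ B0, t0 ∈ B2 → different blocks

P ≁ Q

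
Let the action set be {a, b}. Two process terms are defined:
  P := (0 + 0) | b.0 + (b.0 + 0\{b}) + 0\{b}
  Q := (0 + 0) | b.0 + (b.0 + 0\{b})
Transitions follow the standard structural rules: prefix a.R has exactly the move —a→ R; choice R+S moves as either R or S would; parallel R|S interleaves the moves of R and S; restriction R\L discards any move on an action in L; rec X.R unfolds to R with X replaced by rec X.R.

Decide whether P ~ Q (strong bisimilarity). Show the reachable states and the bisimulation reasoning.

bisimilar

P's transition system — 3 states:
  u0 = (0 + 0) | b.0 + (b.0 + 0\{b}) + 0\{b} :: -b-> u1, -b-> u2
  u1 = (0 + 0) | 0 :: stopped
  u2 = 0 :: stopped
Q's transition system — 3 states:
  v0 = (0 + 0) | b.0 + (b.0 + 0\{b}) :: -b-> v1, -b-> v2
  v1 = (0 + 0) | 0 :: stopped
  v2 = 0 :: stopped
Partition-refinement fixed point:
  B0 = {u0, v0}
  B1 = {u1, u2, v1, v2}
u0 ∈ B0, v0 ∈ B0 → same block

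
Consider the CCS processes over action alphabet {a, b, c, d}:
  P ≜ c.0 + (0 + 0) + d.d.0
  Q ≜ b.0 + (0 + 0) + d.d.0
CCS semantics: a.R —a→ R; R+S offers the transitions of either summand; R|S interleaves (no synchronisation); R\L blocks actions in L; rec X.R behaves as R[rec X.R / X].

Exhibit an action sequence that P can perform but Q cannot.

Reachable graph of P (3 states):
  m0 = c.0 + (0 + 0) + d.d.0 → —c→ m1, —d→ m2
  m1 = 0 → ∅
  m2 = d.0 → —d→ m1
Reachable graph of Q (3 states):
  n0 = b.0 + (0 + 0) + d.d.0 → —b→ n1, —d→ n2
  n1 = 0 → ∅
  n2 = d.0 → —d→ n1
Trace ⟨c⟩ through P, begin at {m0}:
  after c @ step 1: {m1}
  — P admits the full trace.
Trace ⟨c⟩ through Q, begin at {n0}:
  after c @ step 1: no successor for Q

c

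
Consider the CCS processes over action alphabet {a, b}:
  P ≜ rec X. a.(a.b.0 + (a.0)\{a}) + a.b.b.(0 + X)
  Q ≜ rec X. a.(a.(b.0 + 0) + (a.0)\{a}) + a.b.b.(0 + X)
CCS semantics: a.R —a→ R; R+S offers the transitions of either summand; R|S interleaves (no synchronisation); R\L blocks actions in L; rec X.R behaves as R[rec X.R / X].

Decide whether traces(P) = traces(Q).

traces(P) = traces(Q)

LTS(P): 7 reachable states
  u0 = rec X. a.(a.b.0 + (a.0)\{a}) + a.b.b.(0 + X) | -a-> u1, -a-> u2
  u1 = a.b.0 + (a.0)\{a} | -a-> u3
  u2 = b.b.(0 + (rec X. a.(a.b.0 + (a.0)\{a}) + a.b.b.(0 + X))) | -b-> u4
  u3 = b.0 | -b-> u5
  u4 = b.(0 + (rec X. a.(a.b.0 + (a.0)\{a}) + a.b.b.(0 + X))) | -b-> u6
  u5 = 0 | ∅
  u6 = 0 + (rec X. a.(a.b.0 + (a.0)\{a}) + a.b.b.(0 + X)) | -a-> u1, -a-> u2
LTS(Q): 7 reachable states
  v0 = rec X. a.(a.(b.0 + 0) + (a.0)\{a}) + a.b.b.(0 + X) | -a-> v1, -a-> v2
  v1 = a.(b.0 + 0) + (a.0)\{a} | -a-> v3
  v2 = b.b.(0 + (rec X. a.(a.(b.0 + 0) + (a.0)\{a}) + a.b.b.(0 + X))) | -b-> v4
  v3 = b.0 + 0 | -b-> v5
  v4 = b.(0 + (rec X. a.(a.(b.0 + 0) + (a.0)\{a}) + a.b.b.(0 + X))) | -b-> v6
  v5 = 0 | ∅
  v6 = 0 + (rec X. a.(a.(b.0 + 0) + (a.0)\{a}) + a.b.b.(0 + X)) | -a-> v1, -a-> v2
Partition-refinement fixed point:
  B0 = {u0, u6, v0, v6}
  B1 = {u2, v2}
  B2 = {u4, v4}
  B3 = {u1, v1}
  B4 = {u3, v3}
  B5 = {u5, v5}
u0 ∈ B0, v0 ∈ B0 → same block
Bisimilar ⇒ trace-equivalent.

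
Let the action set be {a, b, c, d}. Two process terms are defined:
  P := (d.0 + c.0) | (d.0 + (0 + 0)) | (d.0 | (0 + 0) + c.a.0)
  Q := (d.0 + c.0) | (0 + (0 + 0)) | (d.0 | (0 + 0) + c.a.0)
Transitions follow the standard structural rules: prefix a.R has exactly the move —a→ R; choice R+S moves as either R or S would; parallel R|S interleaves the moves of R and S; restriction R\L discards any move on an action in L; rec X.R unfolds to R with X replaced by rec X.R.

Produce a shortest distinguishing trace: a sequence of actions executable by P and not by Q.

ccd

P's transition system — 16 states:
  u0 = (d.0 + c.0) | (d.0 + (0 + 0)) | (d.0 | (0 + 0) + c.a.0) | -c-> u1, -c-> u2, -d-> u2, -d-> u3, -d-> u4
  u1 = (d.0 + c.0) | (d.0 + (0 + 0)) | a.0 | -a-> u5, -c-> u6, -d-> u6, -d-> u7
  u2 = 0 | (d.0 + (0 + 0)) | (d.0 | (0 + 0) + c.a.0) | -c-> u6, -d-> u8, -d-> u9
  u3 = (d.0 + c.0) | (d.0 + (0 + 0)) | (0 | (0 + 0)) | -c-> u8, -d-> u10, -d-> u8
  u4 = (d.0 + c.0) | 0 | (d.0 | (0 + 0) + c.a.0) | -c-> u7, -c-> u9, -d-> u10, -d-> u9
  u5 = (d.0 + c.0) | (d.0 + (0 + 0)) | 0 | -c-> u11, -d-> u11, -d-> u12
  u6 = 0 | (d.0 + (0 + 0)) | a.0 | -a-> u11, -d-> u13
  u7 = (d.0 + c.0) | 0 | a.0 | -a-> u12, -c-> u13, -d-> u13
  u8 = 0 | (d.0 + (0 + 0)) | (0 | (0 + 0)) | -d-> u14
  u9 = 0 | 0 | (d.0 | (0 + 0) + c.a.0) | -c-> u13, -d-> u14
  u10 = (d.0 + c.0) | 0 | (0 | (0 + 0)) | -c-> u14, -d-> u14
  u11 = 0 | (d.0 + (0 + 0)) | 0 | -d-> u15
  u12 = (d.0 + c.0) | 0 | 0 | -c-> u15, -d-> u15
  u13 = 0 | 0 | a.0 | -a-> u15
  u14 = 0 | 0 | (0 | (0 + 0)) | stopped
  u15 = 0 | 0 | 0 | stopped
Q's transition system — 8 states:
  v0 = (d.0 + c.0) | (0 + (0 + 0)) | (d.0 | (0 + 0) + c.a.0) | -c-> v1, -c-> v2, -d-> v2, -d-> v3
  v1 = (d.0 + c.0) | (0 + (0 + 0)) | a.0 | -a-> v4, -c-> v5, -d-> v5
  v2 = 0 | (0 + (0 + 0)) | (d.0 | (0 + 0) + c.a.0) | -c-> v5, -d-> v6
  v3 = (d.0 + c.0) | (0 + (0 + 0)) | (0 | (0 + 0)) | -c-> v6, -d-> v6
  v4 = (d.0 + c.0) | (0 + (0 + 0)) | 0 | -c-> v7, -d-> v7
  v5 = 0 | (0 + (0 + 0)) | a.0 | -a-> v7
  v6 = 0 | (0 + (0 + 0)) | (0 | (0 + 0)) | stopped
  v7 = 0 | (0 + (0 + 0)) | 0 | stopped
Trace ⟨ccd⟩ through P, begin at {u0}:
  after c @ step 1: {u1, u2}
  after c @ step 2: {u6}
  after d @ step 3: {u13}
  P completes σ.
Trace ⟨ccd⟩ through Q, begin at {v0}:
  after c @ step 1: {v1, v2}
  after c @ step 2: {v5}
  after d @ step 3: no successor for Q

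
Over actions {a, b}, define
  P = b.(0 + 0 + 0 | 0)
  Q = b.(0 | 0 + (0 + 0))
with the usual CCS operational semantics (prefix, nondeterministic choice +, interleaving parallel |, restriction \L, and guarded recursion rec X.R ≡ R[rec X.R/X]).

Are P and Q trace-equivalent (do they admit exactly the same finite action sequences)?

trace-equivalent

P's transition system — 2 states:
  u0 = b.(0 + 0 + 0 | 0) :: ··b··> u1
  u1 = 0 + 0 + 0 | 0 :: ∅
Q's transition system — 2 states:
  v0 = b.(0 | 0 + (0 + 0)) :: ··b··> v1
  v1 = 0 | 0 + (0 + 0) :: ∅
Bisimilarity quotient blocks:
  B0 = {u0, v0}
  B1 = {u1, v1}
u0 ∈ B0, v0 ∈ B0 → same block
Bisimilar ⇒ trace-equivalent.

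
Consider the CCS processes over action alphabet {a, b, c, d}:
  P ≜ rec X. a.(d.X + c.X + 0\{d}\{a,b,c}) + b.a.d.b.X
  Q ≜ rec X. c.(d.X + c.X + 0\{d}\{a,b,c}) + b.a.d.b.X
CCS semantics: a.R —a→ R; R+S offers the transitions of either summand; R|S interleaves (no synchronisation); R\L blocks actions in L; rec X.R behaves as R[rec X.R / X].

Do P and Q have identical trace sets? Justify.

traces(P) ≠ traces(Q) — witness ⟨a⟩

Reachable graph of P (5 states):
  u0 = rec X. a.(d.X + c.X + 0\{d}\{a,b,c}) + b.a.d.b.X ⊢ —a→ u1, —b→ u2
  u1 = d.(rec X. a.(d.X + c.X + 0\{d}\{a,b,c}) + b.a.d.b.X) + c.(rec X. a.(d.X + c.X + 0\{d}\{a,b,c}) + b.a.d.b.X) + 0\{d}\{a,b,c} ⊢ —c→ u0, —d→ u0
  u2 = a.d.b.(rec X. a.(d.X + c.X + 0\{d}\{a,b,c}) + b.a.d.b.X) ⊢ —a→ u3
  u3 = d.b.(rec X. a.(d.X + c.X + 0\{d}\{a,b,c}) + b.a.d.b.X) ⊢ —d→ u4
  u4 = b.(rec X. a.(d.X + c.X + 0\{d}\{a,b,c}) + b.a.d.b.X) ⊢ —b→ u0
Reachable graph of Q (5 states):
  v0 = rec X. c.(d.X + c.X + 0\{d}\{a,b,c}) + b.a.d.b.X ⊢ —b→ v1, —c→ v2
  v1 = a.d.b.(rec X. c.(d.X + c.X + 0\{d}\{a,b,c}) + b.a.d.b.X) ⊢ —a→ v3
  v2 = d.(rec X. c.(d.X + c.X + 0\{d}\{a,b,c}) + b.a.d.b.X) + c.(rec X. c.(d.X + c.X + 0\{d}\{a,b,c}) + b.a.d.b.X) + 0\{d}\{a,b,c} ⊢ —c→ v0, —d→ v0
  v3 = d.b.(rec X. c.(d.X + c.X + 0\{d}\{a,b,c}) + b.a.d.b.X) ⊢ —d→ v4
  v4 = b.(rec X. c.(d.X + c.X + 0\{d}\{a,b,c}) + b.a.d.b.X) ⊢ —b→ v0
Trace ⟨a⟩ through P, begin at {u0}:
  step 1 (a): {u1}
  ✓ P
Trace ⟨a⟩ through Q, begin at {v0}:
  step 1 (a): no successor for Q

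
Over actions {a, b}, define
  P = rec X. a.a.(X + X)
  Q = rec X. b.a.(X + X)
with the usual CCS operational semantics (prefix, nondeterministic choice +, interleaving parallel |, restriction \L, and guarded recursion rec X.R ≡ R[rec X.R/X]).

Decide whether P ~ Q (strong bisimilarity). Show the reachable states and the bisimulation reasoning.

NO

Reachable graph of P (3 states):
  m0 = rec X. a.a.(X + X) ⊢ --a--▸ m1
  m1 = a.((rec X. a.a.(X + X)) + (rec X. a.a.(X + X))) ⊢ --a--▸ m2
  m2 = (rec X. a.a.(X + X)) + (rec X. a.a.(X + X)) ⊢ --a--▸ m1
Reachable graph of Q (3 states):
  n0 = rec X. b.a.(X + X) ⊢ --b--▸ n1
  n1 = a.((rec X. b.a.(X + X)) + (rec X. b.a.(X + X))) ⊢ --a--▸ n2
  n2 = (rec X. b.a.(X + X)) + (rec X. b.a.(X + X)) ⊢ --b--▸ n1
Bisimilarity quotient blocks:
  B0 = {m0, m1, m2}
  B1 = {n0, n2}
  B2 = {n1}
m0 ∈ B0, n0 ∈ B1 → different blocks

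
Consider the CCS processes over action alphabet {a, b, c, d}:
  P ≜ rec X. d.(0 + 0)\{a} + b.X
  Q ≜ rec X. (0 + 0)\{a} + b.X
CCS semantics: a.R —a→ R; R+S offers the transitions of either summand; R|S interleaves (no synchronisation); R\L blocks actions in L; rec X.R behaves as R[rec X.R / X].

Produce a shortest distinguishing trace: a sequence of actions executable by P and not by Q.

LTS(P): 2 reachable states
  s0 = rec X. d.(0 + 0)\{a} + b.X → —b→ s0, —d→ s1
  s1 = (0 + 0)\{a} → deadlocked
LTS(Q): 1 reachable states
  t0 = rec X. (0 + 0)\{a} + b.X → —b→ t0
Trace ⟨d⟩ through P, begin at {s0}:
  after d @ step 1: {s1}
  ✓ P
Trace ⟨d⟩ through Q, begin at {t0}:
  after d @ step 1: ∅  — Q cannot continue

d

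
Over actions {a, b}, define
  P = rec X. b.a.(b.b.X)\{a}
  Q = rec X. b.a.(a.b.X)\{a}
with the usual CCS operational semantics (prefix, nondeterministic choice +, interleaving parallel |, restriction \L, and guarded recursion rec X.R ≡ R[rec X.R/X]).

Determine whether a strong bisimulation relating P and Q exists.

P ≁ Q

Reachable graph of P (6 states):
  m0 = rec X. b.a.(b.b.X)\{a} → —b→ m1
  m1 = a.(b.b.(rec X. b.a.(b.b.X)\{a}))\{a} → —a→ m2
  m2 = (b.b.(rec X. b.a.(b.b.X)\{a}))\{a} → —b→ m3
  m3 = (b.(rec X. b.a.(b.b.X)\{a}))\{a} → —b→ m4
  m4 = (rec X. b.a.(b.b.X)\{a})\{a} → —b→ m5
  m5 = (a.(b.b.(rec X. b.a.(b.b.X)\{a}))\{a})\{a} → (no moves)
Reachable graph of Q (3 states):
  n0 = rec X. b.a.(a.b.X)\{a} → —b→ n1
  n1 = a.(a.b.(rec X. b.a.(a.b.X)\{a}))\{a} → —a→ n2
  n2 = (a.b.(rec X. b.a.(a.b.X)\{a}))\{a} → (no moves)
Coarsest stable partition (strong bisimilarity classes):
  B0 = {m0}
  B1 = {m1}
  B2 = {m2}
  B3 = {m3}
  B4 = {m4}
  B5 = {m5, n2}
  B6 = {n0}
  B7 = {n1}
m0 ∈ B0, n0 ∈ B6 → different blocks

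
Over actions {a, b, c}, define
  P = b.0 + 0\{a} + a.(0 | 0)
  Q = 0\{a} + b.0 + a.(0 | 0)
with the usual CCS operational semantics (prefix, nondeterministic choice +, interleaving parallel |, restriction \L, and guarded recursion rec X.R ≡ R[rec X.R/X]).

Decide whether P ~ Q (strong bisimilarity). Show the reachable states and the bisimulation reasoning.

P ~ Q

P's transition system — 3 states:
  m0 = b.0 + 0\{a} + a.(0 | 0) | =a=> m1, =b=> m2
  m1 = 0 | 0 | (no moves)
  m2 = 0 | (no moves)
Q's transition system — 3 states:
  n0 = 0\{a} + b.0 + a.(0 | 0) | =a=> n1, =b=> n2
  n1 = 0 | 0 | (no moves)
  n2 = 0 | (no moves)
Bisimilarity quotient blocks:
  B0 = {m0, n0}
  B1 = {m1, m2, n1, n2}
m0 ∈ B0, n0 ∈ B0 → same block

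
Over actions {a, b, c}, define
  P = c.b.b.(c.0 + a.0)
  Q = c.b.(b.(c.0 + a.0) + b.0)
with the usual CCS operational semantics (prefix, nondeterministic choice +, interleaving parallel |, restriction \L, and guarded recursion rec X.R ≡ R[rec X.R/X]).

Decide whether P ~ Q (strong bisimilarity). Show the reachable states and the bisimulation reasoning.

NO

Reachable graph of P (5 states):
  s0 = c.b.b.(c.0 + a.0) :: -c-> s1
  s1 = b.b.(c.0 + a.0) :: -b-> s2
  s2 = b.(c.0 + a.0) :: -b-> s3
  s3 = c.0 + a.0 :: -a-> s4, -c-> s4
  s4 = 0 :: ·
Reachable graph of Q (5 states):
  t0 = c.b.(b.(c.0 + a.0) + b.0) :: -c-> t1
  t1 = b.(b.(c.0 + a.0) + b.0) :: -b-> t2
  t2 = b.(c.0 + a.0) + b.0 :: -b-> t3, -b-> t4
  t3 = 0 :: ·
  t4 = c.0 + a.0 :: -a-> t3, -c-> t3
Partition-refinement fixed point:
  B0 = {s0}
  B1 = {s1}
  B2 = {s2}
  B3 = {s3, t4}
  B4 = {s4, t3}
  B5 = {t0}
  B6 = {t1}
  B7 = {t2}
s0 ∈ B0, t0 ∈ B5 → different blocks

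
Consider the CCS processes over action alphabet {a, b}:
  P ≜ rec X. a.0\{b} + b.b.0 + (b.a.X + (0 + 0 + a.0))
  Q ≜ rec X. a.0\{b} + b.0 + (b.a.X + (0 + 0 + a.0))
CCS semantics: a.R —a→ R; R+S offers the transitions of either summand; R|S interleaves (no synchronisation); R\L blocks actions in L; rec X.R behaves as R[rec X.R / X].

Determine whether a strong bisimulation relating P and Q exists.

LTS(P): 5 reachable states
  m0 = rec X. a.0\{b} + b.b.0 + (b.a.X + (0 + 0 + a.0)) | -a-> m1, -a-> m2, -b-> m3, -b-> m4
  m1 = 0 | deadlocked
  m2 = 0\{b} | deadlocked
  m3 = a.(rec X. a.0\{b} + b.b.0 + (b.a.X + (0 + 0 + a.0))) | -a-> m0
  m4 = b.0 | -b-> m1
LTS(Q): 4 reachable states
  n0 = rec X. a.0\{b} + b.0 + (b.a.X + (0 + 0 + a.0)) | -a-> n1, -a-> n2, -b-> n1, -b-> n3
  n1 = 0 | deadlocked
  n2 = 0\{b} | deadlocked
  n3 = a.(rec X. a.0\{b} + b.0 + (b.a.X + (0 + 0 + a.0))) | -a-> n0
Coarsest stable partition (strong bisimilarity classes):
  B0 = {m0}
  B1 = {m3}
  B2 = {m1, m2, n1, n2}
  B3 = {m4}
  B4 = {n0}
  B5 = {n3}
m0 ∈ B0, n0 ∈ B4 → different blocks

P ≁ Q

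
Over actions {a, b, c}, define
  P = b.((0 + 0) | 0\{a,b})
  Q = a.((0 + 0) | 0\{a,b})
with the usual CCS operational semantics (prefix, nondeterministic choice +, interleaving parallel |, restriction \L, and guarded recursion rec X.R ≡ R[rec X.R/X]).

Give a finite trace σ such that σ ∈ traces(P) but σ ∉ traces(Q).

b

LTS(P): 2 reachable states
  s0 = b.((0 + 0) | 0\{a,b}) | =b=> s1
  s1 = (0 + 0) | 0\{a,b} | ∅
LTS(Q): 2 reachable states
  t0 = a.((0 + 0) | 0\{a,b}) | =a=> t1
  t1 = (0 + 0) | 0\{a,b} | ∅
Trace ⟨b⟩ through P, begin at {s0}:
  [1] b ⇒ {s1}
  P completes σ.
Trace ⟨b⟩ through Q, begin at {t0}:
  [1] b ⇒ ∅  — Q cannot continue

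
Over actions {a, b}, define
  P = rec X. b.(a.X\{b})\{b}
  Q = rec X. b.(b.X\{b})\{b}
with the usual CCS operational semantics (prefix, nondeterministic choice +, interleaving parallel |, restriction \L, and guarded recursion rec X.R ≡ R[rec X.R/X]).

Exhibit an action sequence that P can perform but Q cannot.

Reachable graph of P (3 states):
  m0 = rec X. b.(a.X\{b})\{b} → —b→ m1
  m1 = (a.(rec X. b.(a.X\{b})\{b})\{b})\{b} → —a→ m2
  m2 = (rec X. b.(a.X\{b})\{b})\{b}\{b} → deadlocked
Reachable graph of Q (2 states):
  n0 = rec X. b.(b.X\{b})\{b} → —b→ n1
  n1 = (b.(rec X. b.(b.X\{b})\{b})\{b})\{b} → deadlocked
Executing ba from P (initial set {m0}):
  after b @ step 1: {m1}
  after a @ step 2: {m2}
  — P admits the full trace.
Executing ba from Q (initial set {n0}):
  after b @ step 1: {n1}
  after a @ step 2: ∅  — Q cannot continue

ba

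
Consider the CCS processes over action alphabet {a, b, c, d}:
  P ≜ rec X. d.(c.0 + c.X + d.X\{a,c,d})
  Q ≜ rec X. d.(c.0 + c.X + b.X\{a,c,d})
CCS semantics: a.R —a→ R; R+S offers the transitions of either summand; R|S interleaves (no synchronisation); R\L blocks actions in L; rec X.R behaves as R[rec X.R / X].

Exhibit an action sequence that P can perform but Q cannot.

dd

P's transition system — 4 states:
  s0 = rec X. d.(c.0 + c.X + d.X\{a,c,d}) :: ··d··> s1
  s1 = c.0 + c.(rec X. d.(c.0 + c.X + d.X\{a,c,d})) + d.(rec X. d.(c.0 + c.X + d.X\{a,c,d}))\{a,c,d} :: ··c··> s0, ··c··> s2, ··d··> s3
  s2 = 0 :: deadlocked
  s3 = (rec X. d.(c.0 + c.X + d.X\{a,c,d}))\{a,c,d} :: deadlocked
Q's transition system — 4 states:
  t0 = rec X. d.(c.0 + c.X + b.X\{a,c,d}) :: ··d··> t1
  t1 = c.0 + c.(rec X. d.(c.0 + c.X + b.X\{a,c,d})) + b.(rec X. d.(c.0 + c.X + b.X\{a,c,d}))\{a,c,d} :: ··b··> t2, ··c··> t0, ··c··> t3
  t2 = (rec X. d.(c.0 + c.X + b.X\{a,c,d}))\{a,c,d} :: deadlocked
  t3 = 0 :: deadlocked
Run σ = ⟨dd⟩ on P: start {s0}
  after d @ step 1: {s1}
  after d @ step 2: {s3}
  — P admits the full trace.
Run σ = ⟨dd⟩ on Q: start {t0}
  after d @ step 1: {t1}
  after d @ step 2: ∅  — Q cannot continue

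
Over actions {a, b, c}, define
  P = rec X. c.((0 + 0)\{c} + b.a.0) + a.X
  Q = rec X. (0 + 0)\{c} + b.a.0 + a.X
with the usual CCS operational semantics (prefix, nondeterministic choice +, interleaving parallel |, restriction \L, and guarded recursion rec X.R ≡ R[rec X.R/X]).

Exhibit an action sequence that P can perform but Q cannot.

Reachable graph of P (4 states):
  m0 = rec X. c.((0 + 0)\{c} + b.a.0) + a.X → =a=> m0, =c=> m1
  m1 = (0 + 0)\{c} + b.a.0 → =b=> m2
  m2 = a.0 → =a=> m3
  m3 = 0 → ∅
Reachable graph of Q (3 states):
  n0 = rec X. (0 + 0)\{c} + b.a.0 + a.X → =a=> n0, =b=> n1
  n1 = a.0 → =a=> n2
  n2 = 0 → ∅
Executing c from P (initial set {m0}):
  after c @ step 1: {m1}
  — P admits the full trace.
Executing c from Q (initial set {n0}):
  after c @ step 1: ∅  — Q cannot continue

c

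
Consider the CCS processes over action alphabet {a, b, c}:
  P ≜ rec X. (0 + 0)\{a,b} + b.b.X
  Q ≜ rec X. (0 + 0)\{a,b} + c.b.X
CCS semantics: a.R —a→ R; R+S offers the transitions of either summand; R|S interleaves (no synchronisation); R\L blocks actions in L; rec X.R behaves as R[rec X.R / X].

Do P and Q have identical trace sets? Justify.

LTS(P): 2 reachable states
  m0 = rec X. (0 + 0)\{a,b} + b.b.X | --b--▸ m1
  m1 = b.(rec X. (0 + 0)\{a,b} + b.b.X) | --b--▸ m0
LTS(Q): 2 reachable states
  n0 = rec X. (0 + 0)\{a,b} + c.b.X | --c--▸ n1
  n1 = b.(rec X. (0 + 0)\{a,b} + c.b.X) | --b--▸ n0
Run σ = ⟨b⟩ on P: start {m0}
  after b @ step 1: {m1}
  ✓ P
Run σ = ⟨b⟩ on Q: start {n0}
  after b @ step 1: no successor for Q

trace-distinct — witness ⟨b⟩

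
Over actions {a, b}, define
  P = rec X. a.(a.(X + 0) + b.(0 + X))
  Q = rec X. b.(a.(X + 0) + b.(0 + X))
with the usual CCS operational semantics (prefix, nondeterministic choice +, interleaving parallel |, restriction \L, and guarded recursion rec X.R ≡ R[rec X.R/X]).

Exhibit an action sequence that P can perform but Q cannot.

a

P's transition system — 4 states:
  m0 = rec X. a.(a.(X + 0) + b.(0 + X)) → --a--▸ m1
  m1 = a.((rec X. a.(a.(X + 0) + b.(0 + X))) + 0) + b.(0 + (rec X. a.(a.(X + 0) + b.(0 + X)))) → --a--▸ m2, --b--▸ m3
  m2 = (rec X. a.(a.(X + 0) + b.(0 + X))) + 0 → --a--▸ m1
  m3 = 0 + (rec X. a.(a.(X + 0) + b.(0 + X))) → --a--▸ m1
Q's transition system — 4 states:
  n0 = rec X. b.(a.(X + 0) + b.(0 + X)) → --b--▸ n1
  n1 = a.((rec X. b.(a.(X + 0) + b.(0 + X))) + 0) + b.(0 + (rec X. b.(a.(X + 0) + b.(0 + X)))) → --a--▸ n2, --b--▸ n3
  n2 = (rec X. b.(a.(X + 0) + b.(0 + X))) + 0 → --b--▸ n1
  n3 = 0 + (rec X. b.(a.(X + 0) + b.(0 + X))) → --b--▸ n1
Executing a from P (initial set {m0}):
  step 1 (a): {m1}
  ✓ P
Executing a from Q (initial set {n0}):
  step 1 (a): no successor for Q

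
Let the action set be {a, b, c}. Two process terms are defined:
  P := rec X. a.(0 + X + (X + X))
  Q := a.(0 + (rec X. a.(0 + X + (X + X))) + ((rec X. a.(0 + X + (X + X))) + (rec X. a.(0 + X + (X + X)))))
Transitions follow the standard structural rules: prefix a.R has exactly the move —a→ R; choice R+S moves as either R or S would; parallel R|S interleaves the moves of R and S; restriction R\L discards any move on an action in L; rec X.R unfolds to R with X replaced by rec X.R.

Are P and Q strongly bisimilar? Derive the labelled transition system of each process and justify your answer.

P's transition system — 2 states:
  u0 = rec X. a.(0 + X + (X + X)) has moves --a--▸ u1
  u1 = 0 + (rec X. a.(0 + X + (X + X))) + ((rec X. a.(0 + X + (X + X))) + (rec X. a.(0 + X + (X + X)))) has moves --a--▸ u1
Q's transition system — 2 states:
  v0 = a.(0 + (rec X. a.(0 + X + (X + X))) + ((rec X. a.(0 + X + (X + X))) + (rec X. a.(0 + X + (X + X))))) has moves --a--▸ v1
  v1 = 0 + (rec X. a.(0 + X + (X + X))) + ((rec X. a.(0 + X + (X + X))) + (rec X. a.(0 + X + (X + X)))) has moves --a--▸ v1
Coarsest stable partition (strong bisimilarity classes):
  B0 = {u0, u1, v0, v1}
u0 ∈ B0, v0 ∈ B0 → same block

bisimilar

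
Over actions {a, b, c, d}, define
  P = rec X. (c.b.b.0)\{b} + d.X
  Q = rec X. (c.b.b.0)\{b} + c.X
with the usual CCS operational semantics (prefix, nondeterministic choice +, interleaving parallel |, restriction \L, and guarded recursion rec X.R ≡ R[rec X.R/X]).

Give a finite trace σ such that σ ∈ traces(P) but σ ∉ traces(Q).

d

Reachable graph of P (2 states):
  u0 = rec X. (c.b.b.0)\{b} + d.X :: =c=> u1, =d=> u0
  u1 = (b.b.0)\{b} :: deadlocked
Reachable graph of Q (2 states):
  v0 = rec X. (c.b.b.0)\{b} + c.X :: =c=> v0, =c=> v1
  v1 = (b.b.0)\{b} :: deadlocked
Executing d from P (initial set {u0}):
  after d @ step 1: {u0}
  ✓ P
Executing d from Q (initial set {v0}):
  after d @ step 1: ∅ (Q stuck)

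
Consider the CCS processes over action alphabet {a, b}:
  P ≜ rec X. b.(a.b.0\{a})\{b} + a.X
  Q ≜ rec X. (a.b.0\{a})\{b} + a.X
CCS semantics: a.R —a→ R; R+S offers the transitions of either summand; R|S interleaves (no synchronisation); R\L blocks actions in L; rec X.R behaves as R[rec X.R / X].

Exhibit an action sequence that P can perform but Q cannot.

b

Reachable graph of P (3 states):
  s0 = rec X. b.(a.b.0\{a})\{b} + a.X → -a-> s0, -b-> s1
  s1 = (a.b.0\{a})\{b} → -a-> s2
  s2 = (b.0\{a})\{b} → stopped
Reachable graph of Q (2 states):
  t0 = rec X. (a.b.0\{a})\{b} + a.X → -a-> t0, -a-> t1
  t1 = (b.0\{a})\{b} → stopped
Trace ⟨b⟩ through P, begin at {s0}:
  [1] b ⇒ {s1}
  P completes σ.
Trace ⟨b⟩ through Q, begin at {t0}:
  [1] b ⇒ ∅  — Q cannot continue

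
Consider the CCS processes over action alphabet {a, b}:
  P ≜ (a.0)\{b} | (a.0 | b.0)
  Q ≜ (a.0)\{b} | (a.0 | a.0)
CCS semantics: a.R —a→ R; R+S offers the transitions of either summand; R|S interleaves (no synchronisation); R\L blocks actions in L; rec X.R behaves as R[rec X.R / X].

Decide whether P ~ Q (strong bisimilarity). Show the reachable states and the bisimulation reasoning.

not bisimilar

LTS(P): 8 reachable states
  u0 = (a.0)\{b} | (a.0 | b.0) → =a=> u1, =a=> u2, =b=> u3
  u1 = (a.0)\{b} | (0 | b.0) → =a=> u4, =b=> u5
  u2 = 0\{b} | (a.0 | b.0) → =a=> u4, =b=> u6
  u3 = (a.0)\{b} | (a.0 | 0) → =a=> u5, =a=> u6
  u4 = 0\{b} | (0 | b.0) → =b=> u7
  u5 = (a.0)\{b} | (0 | 0) → =a=> u7
  u6 = 0\{b} | (a.0 | 0) → =a=> u7
  u7 = 0\{b} | (0 | 0) → stopped
LTS(Q): 8 reachable states
  v0 = (a.0)\{b} | (a.0 | a.0) → =a=> v1, =a=> v2, =a=> v3
  v1 = (a.0)\{b} | (0 | a.0) → =a=> v4, =a=> v5
  v2 = (a.0)\{b} | (a.0 | 0) → =a=> v4, =a=> v6
  v3 = 0\{b} | (a.0 | a.0) → =a=> v5, =a=> v6
  v4 = (a.0)\{b} | (0 | 0) → =a=> v7
  v5 = 0\{b} | (0 | a.0) → =a=> v7
  v6 = 0\{b} | (a.0 | 0) → =a=> v7
  v7 = 0\{b} | (0 | 0) → stopped
Coarsest stable partition (strong bisimilarity classes):
  B0 = {u0}
  B1 = {u1, u2}
  B2 = {u4}
  B3 = {u7, v7}
  B4 = {u5, u6, v4, v5, v6}
  B5 = {u3, v1, v2, v3}
  B6 = {v0}
u0 ∈ B0, v0 ∈ B6 → different blocks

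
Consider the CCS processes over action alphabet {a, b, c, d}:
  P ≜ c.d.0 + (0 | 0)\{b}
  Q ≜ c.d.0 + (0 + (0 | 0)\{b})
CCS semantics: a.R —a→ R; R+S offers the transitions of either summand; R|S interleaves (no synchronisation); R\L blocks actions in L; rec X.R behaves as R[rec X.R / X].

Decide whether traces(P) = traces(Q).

LTS(P): 3 reachable states
  s0 = c.d.0 + (0 | 0)\{b} :: --c--▸ s1
  s1 = d.0 :: --d--▸ s2
  s2 = 0 :: (no moves)
LTS(Q): 3 reachable states
  t0 = c.d.0 + (0 + (0 | 0)\{b}) :: --c--▸ t1
  t1 = d.0 :: --d--▸ t2
  t2 = 0 :: (no moves)
Bisimilarity quotient blocks:
  B0 = {s0, t0}
  B1 = {s1, t1}
  B2 = {s2, t2}
s0 ∈ B0, t0 ∈ B0 → same block
Bisimilar ⇒ trace-equivalent.

trace-equivalent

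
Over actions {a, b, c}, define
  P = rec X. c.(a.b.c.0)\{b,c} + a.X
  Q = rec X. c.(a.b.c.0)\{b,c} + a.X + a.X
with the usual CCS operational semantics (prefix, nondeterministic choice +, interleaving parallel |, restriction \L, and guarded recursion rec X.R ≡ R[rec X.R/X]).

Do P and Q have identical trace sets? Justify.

YES

Reachable graph of P (3 states):
  m0 = rec X. c.(a.b.c.0)\{b,c} + a.X :: =a=> m0, =c=> m1
  m1 = (a.b.c.0)\{b,c} :: =a=> m2
  m2 = (b.c.0)\{b,c} :: stopped
Reachable graph of Q (3 states):
  n0 = rec X. c.(a.b.c.0)\{b,c} + a.X + a.X :: =a=> n0, =c=> n1
  n1 = (a.b.c.0)\{b,c} :: =a=> n2
  n2 = (b.c.0)\{b,c} :: stopped
Bisimilarity quotient blocks:
  B0 = {m0, n0}
  B1 = {m1, n1}
  B2 = {m2, n2}
m0 ∈ B0, n0 ∈ B0 → same block
Bisimilar ⇒ trace-equivalent.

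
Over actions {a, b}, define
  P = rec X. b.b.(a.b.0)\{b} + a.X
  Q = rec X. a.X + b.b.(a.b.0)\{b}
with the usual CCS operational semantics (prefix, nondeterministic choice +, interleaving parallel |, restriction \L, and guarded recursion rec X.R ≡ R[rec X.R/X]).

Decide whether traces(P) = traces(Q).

YES

Reachable graph of P (4 states):
  s0 = rec X. b.b.(a.b.0)\{b} + a.X | —a→ s0, —b→ s1
  s1 = b.(a.b.0)\{b} | —b→ s2
  s2 = (a.b.0)\{b} | —a→ s3
  s3 = (b.0)\{b} | (no moves)
Reachable graph of Q (4 states):
  t0 = rec X. a.X + b.b.(a.b.0)\{b} | —a→ t0, —b→ t1
  t1 = b.(a.b.0)\{b} | —b→ t2
  t2 = (a.b.0)\{b} | —a→ t3
  t3 = (b.0)\{b} | (no moves)
Bisimilarity quotient blocks:
  B0 = {s0, t0}
  B1 = {s1, t1}
  B2 = {s2, t2}
  B3 = {s3, t3}
s0 ∈ B0, t0 ∈ B0 → same block
Bisimilar ⇒ trace-equivalent.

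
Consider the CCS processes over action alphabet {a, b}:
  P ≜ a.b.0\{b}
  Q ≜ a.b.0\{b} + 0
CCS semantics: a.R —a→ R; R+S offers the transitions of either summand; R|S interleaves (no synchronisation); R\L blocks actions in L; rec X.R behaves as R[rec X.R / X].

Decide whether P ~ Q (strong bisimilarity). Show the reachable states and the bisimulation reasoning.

P ~ Q

LTS(P): 3 reachable states
  p0 = a.b.0\{b} | ··a··> p1
  p1 = b.0\{b} | ··b··> p2
  p2 = 0\{b} | (no moves)
LTS(Q): 3 reachable states
  q0 = a.b.0\{b} + 0 | ··a··> q1
  q1 = b.0\{b} | ··b··> q2
  q2 = 0\{b} | (no moves)
Coarsest stable partition (strong bisimilarity classes):
  B0 = {p0, q0}
  B1 = {p1, q1}
  B2 = {p2, q2}
p0 ∈ B0, q0 ∈ B0 → same block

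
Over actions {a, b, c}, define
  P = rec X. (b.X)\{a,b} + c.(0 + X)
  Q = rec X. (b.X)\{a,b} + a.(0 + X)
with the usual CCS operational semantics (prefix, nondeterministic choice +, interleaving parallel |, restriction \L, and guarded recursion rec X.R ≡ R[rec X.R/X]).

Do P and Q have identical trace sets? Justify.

Reachable graph of P (2 states):
  u0 = rec X. (b.X)\{a,b} + c.(0 + X) ⊢ ··c··> u1
  u1 = 0 + (rec X. (b.X)\{a,b} + c.(0 + X)) ⊢ ··c··> u1
Reachable graph of Q (2 states):
  v0 = rec X. (b.X)\{a,b} + a.(0 + X) ⊢ ··a··> v1
  v1 = 0 + (rec X. (b.X)\{a,b} + a.(0 + X)) ⊢ ··a··> v1
Trace ⟨c⟩ through P, begin at {u0}:
  [1] c ⇒ {u1}
  P completes σ.
Trace ⟨c⟩ through Q, begin at {v0}:
  [1] c ⇒ ∅  — Q cannot continue

traces(P) ≠ traces(Q) — witness ⟨c⟩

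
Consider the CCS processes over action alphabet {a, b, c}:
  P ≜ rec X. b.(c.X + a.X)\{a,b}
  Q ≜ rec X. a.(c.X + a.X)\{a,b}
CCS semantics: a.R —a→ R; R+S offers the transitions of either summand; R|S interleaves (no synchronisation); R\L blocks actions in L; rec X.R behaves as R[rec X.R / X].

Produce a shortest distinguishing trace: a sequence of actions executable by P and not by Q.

b

LTS(P): 3 reachable states
  p0 = rec X. b.(c.X + a.X)\{a,b} :: —b→ p1
  p1 = (c.(rec X. b.(c.X + a.X)\{a,b}) + a.(rec X. b.(c.X + a.X)\{a,b}))\{a,b} :: —c→ p2
  p2 = (rec X. b.(c.X + a.X)\{a,b})\{a,b} :: ∅
LTS(Q): 3 reachable states
  q0 = rec X. a.(c.X + a.X)\{a,b} :: —a→ q1
  q1 = (c.(rec X. a.(c.X + a.X)\{a,b}) + a.(rec X. a.(c.X + a.X)\{a,b}))\{a,b} :: —c→ q2
  q2 = (rec X. a.(c.X + a.X)\{a,b})\{a,b} :: ∅
Trace ⟨b⟩ through P, begin at {p0}:
  [1] b ⇒ {p1}
  P completes σ.
Trace ⟨b⟩ through Q, begin at {q0}:
  [1] b ⇒ no successor for Q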